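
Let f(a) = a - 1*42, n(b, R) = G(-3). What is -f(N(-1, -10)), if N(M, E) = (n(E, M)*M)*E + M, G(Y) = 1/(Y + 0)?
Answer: 139/3 ≈ 46.333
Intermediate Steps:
G(Y) = 1/Y
n(b, R) = -⅓ (n(b, R) = 1/(-3) = -⅓)
N(M, E) = M - E*M/3 (N(M, E) = (-M/3)*E + M = -E*M/3 + M = M - E*M/3)
f(a) = -42 + a (f(a) = a - 42 = -42 + a)
-f(N(-1, -10)) = -(-42 + (⅓)*(-1)*(3 - 1*(-10))) = -(-42 + (⅓)*(-1)*(3 + 10)) = -(-42 + (⅓)*(-1)*13) = -(-42 - 13/3) = -1*(-139/3) = 139/3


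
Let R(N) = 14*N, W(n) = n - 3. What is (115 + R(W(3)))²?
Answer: 13225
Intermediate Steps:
W(n) = -3 + n
(115 + R(W(3)))² = (115 + 14*(-3 + 3))² = (115 + 14*0)² = (115 + 0)² = 115² = 13225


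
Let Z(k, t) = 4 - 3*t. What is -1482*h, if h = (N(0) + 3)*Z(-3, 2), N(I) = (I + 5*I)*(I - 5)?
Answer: 8892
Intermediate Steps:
N(I) = 6*I*(-5 + I) (N(I) = (6*I)*(-5 + I) = 6*I*(-5 + I))
h = -6 (h = (6*0*(-5 + 0) + 3)*(4 - 3*2) = (6*0*(-5) + 3)*(4 - 6) = (0 + 3)*(-2) = 3*(-2) = -6)
-1482*h = -1482*(-6) = 8892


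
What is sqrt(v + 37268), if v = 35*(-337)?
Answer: sqrt(25473) ≈ 159.60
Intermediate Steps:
v = -11795
sqrt(v + 37268) = sqrt(-11795 + 37268) = sqrt(25473)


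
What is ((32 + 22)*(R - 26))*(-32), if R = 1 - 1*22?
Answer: 81216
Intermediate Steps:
R = -21 (R = 1 - 22 = -21)
((32 + 22)*(R - 26))*(-32) = ((32 + 22)*(-21 - 26))*(-32) = (54*(-47))*(-32) = -2538*(-32) = 81216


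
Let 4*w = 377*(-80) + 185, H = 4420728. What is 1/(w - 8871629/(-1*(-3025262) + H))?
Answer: -14891980/111614518383 ≈ -0.00013342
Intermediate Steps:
w = -29975/4 (w = (377*(-80) + 185)/4 = (-30160 + 185)/4 = (1/4)*(-29975) = -29975/4 ≈ -7493.8)
1/(w - 8871629/(-1*(-3025262) + H)) = 1/(-29975/4 - 8871629/(-1*(-3025262) + 4420728)) = 1/(-29975/4 - 8871629/(3025262 + 4420728)) = 1/(-29975/4 - 8871629/7445990) = 1/(-111614518383/14891980) = -14891980/111614518383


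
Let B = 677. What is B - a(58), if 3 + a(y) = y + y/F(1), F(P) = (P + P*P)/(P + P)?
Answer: 564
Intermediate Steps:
F(P) = (P + P**2)/(2*P) (F(P) = (P + P**2)/((2*P)) = (P + P**2)*(1/(2*P)) = (P + P**2)/(2*P))
a(y) = -3 + 2*y (a(y) = -3 + (y + y/(1/2 + (1/2)*1)) = -3 + (y + y/(1/2 + 1/2)) = -3 + (y + y/1) = -3 + (y + y*1) = -3 + (y + y) = -3 + 2*y)
B - a(58) = 677 - (-3 + 2*58) = 677 - (-3 + 116) = 677 - 1*113 = 677 - 113 = 564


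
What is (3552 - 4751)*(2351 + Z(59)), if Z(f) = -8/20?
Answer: -14091847/5 ≈ -2.8184e+6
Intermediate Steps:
Z(f) = -⅖ (Z(f) = -8*1/20 = -⅖)
(3552 - 4751)*(2351 + Z(59)) = (3552 - 4751)*(2351 - ⅖) = -1199*11753/5 = -14091847/5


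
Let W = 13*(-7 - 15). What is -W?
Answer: 286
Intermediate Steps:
W = -286 (W = 13*(-22) = -286)
-W = -1*(-286) = 286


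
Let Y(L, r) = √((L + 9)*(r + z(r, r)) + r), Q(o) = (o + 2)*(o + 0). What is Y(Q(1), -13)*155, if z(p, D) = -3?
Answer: 155*I*√205 ≈ 2219.3*I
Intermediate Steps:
Q(o) = o*(2 + o) (Q(o) = (2 + o)*o = o*(2 + o))
Y(L, r) = √(r + (-3 + r)*(9 + L)) (Y(L, r) = √((L + 9)*(r - 3) + r) = √((9 + L)*(-3 + r) + r) = √((-3 + r)*(9 + L) + r) = √(r + (-3 + r)*(9 + L)))
Y(Q(1), -13)*155 = √(-27 - 3*(2 + 1) + 10*(-13) + (1*(2 + 1))*(-13))*155 = √(-27 - 3*3 - 130 + (1*3)*(-13))*155 = √(-27 - 3*3 - 130 + 3*(-13))*155 = √(-27 - 9 - 130 - 39)*155 = √(-205)*155 = (I*√205)*155 = 155*I*√205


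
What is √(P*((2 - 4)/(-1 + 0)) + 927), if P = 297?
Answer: 39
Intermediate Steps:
√(P*((2 - 4)/(-1 + 0)) + 927) = √(297*((2 - 4)/(-1 + 0)) + 927) = √(297*(-2/(-1)) + 927) = √(297*(-2*(-1)) + 927) = √(297*2 + 927) = √(594 + 927) = √1521 = 39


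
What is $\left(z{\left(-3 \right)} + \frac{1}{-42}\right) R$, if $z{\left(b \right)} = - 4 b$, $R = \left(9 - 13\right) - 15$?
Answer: $- \frac{9557}{42} \approx -227.55$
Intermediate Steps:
$R = -19$ ($R = -4 - 15 = -19$)
$\left(z{\left(-3 \right)} + \frac{1}{-42}\right) R = \left(\left(-4\right) \left(-3\right) + \frac{1}{-42}\right) \left(-19\right) = \left(12 - \frac{1}{42}\right) \left(-19\right) = \frac{503}{42} \left(-19\right) = - \frac{9557}{42}$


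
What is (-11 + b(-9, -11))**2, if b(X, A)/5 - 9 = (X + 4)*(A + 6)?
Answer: 25281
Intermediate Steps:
b(X, A) = 45 + 5*(4 + X)*(6 + A) (b(X, A) = 45 + 5*((X + 4)*(A + 6)) = 45 + 5*((4 + X)*(6 + A)) = 45 + 5*(4 + X)*(6 + A))
(-11 + b(-9, -11))**2 = (-11 + (165 + 20*(-11) + 30*(-9) + 5*(-11)*(-9)))**2 = (-11 + (165 - 220 - 270 + 495))**2 = (-11 + 170)**2 = 159**2 = 25281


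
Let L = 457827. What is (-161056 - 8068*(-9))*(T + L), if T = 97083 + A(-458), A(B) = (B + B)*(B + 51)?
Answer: -82051444568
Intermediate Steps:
A(B) = 2*B*(51 + B) (A(B) = (2*B)*(51 + B) = 2*B*(51 + B))
T = 469895 (T = 97083 + 2*(-458)*(51 - 458) = 97083 + 2*(-458)*(-407) = 97083 + 372812 = 469895)
(-161056 - 8068*(-9))*(T + L) = (-161056 - 8068*(-9))*(469895 + 457827) = (-161056 + 72612)*927722 = -88444*927722 = -82051444568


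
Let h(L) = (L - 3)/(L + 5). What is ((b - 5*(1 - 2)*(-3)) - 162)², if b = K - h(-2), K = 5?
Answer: 261121/9 ≈ 29013.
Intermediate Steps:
h(L) = (-3 + L)/(5 + L)
b = 20/3 (b = 5 - (-3 - 2)/(5 - 2) = 5 - (-5)/3 = 5 - 1*(-5/3) = 5 + 5/3 = 20/3 ≈ 6.6667)
((b - 5*(1 - 2)*(-3)) - 162)² = ((20/3 - 5*(1 - 2)*(-3)) - 162)² = ((20/3 - 5*(-1)*(-3)) - 162)² = ((20/3 + 5*(-3)) - 162)² = ((20/3 - 15) - 162)² = (-25/3 - 162)² = (-511/3)² = 261121/9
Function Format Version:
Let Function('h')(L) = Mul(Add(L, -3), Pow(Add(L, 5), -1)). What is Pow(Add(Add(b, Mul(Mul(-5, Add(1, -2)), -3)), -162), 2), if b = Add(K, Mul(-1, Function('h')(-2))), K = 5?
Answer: Rational(261121, 9) ≈ 29013.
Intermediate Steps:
Function('h')(L) = Mul(Pow(Add(5, L), -1), Add(-3, L)) (Function('h')(L) = Mul(Add(-3, L), Pow(Add(5, L), -1)) = Mul(Pow(Add(5, L), -1), Add(-3, L)))
b = Rational(20, 3) (b = Add(5, Mul(-1, Mul(Pow(Add(5, -2), -1), Add(-3, -2)))) = Add(5, Mul(-1, Mul(Pow(3, -1), -5))) = Add(5, Mul(-1, Mul(Rational(1, 3), -5))) = Add(5, Mul(-1, Rational(-5, 3))) = Add(5, Rational(5, 3)) = Rational(20, 3) ≈ 6.6667)
Pow(Add(Add(b, Mul(Mul(-5, Add(1, -2)), -3)), -162), 2) = Pow(Add(Add(Rational(20, 3), Mul(Mul(-5, Add(1, -2)), -3)), -162), 2) = Pow(Add(Add(Rational(20, 3), Mul(Mul(-5, -1), -3)), -162), 2) = Pow(Add(Add(Rational(20, 3), Mul(5, -3)), -162), 2) = Pow(Add(Add(Rational(20, 3), -15), -162), 2) = Pow(Add(Rational(-25, 3), -162), 2) = Pow(Rational(-511, 3), 2) = Rational(261121, 9)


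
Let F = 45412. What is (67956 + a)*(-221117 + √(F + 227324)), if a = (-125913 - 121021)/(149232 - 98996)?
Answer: -377401465415897/25118 + 10240772046*√1894/12559 ≈ -1.4990e+10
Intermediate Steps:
a = -123467/25118 (a = -246934/50236 = -246934*1/50236 = -123467/25118 ≈ -4.9155)
(67956 + a)*(-221117 + √(F + 227324)) = (67956 - 123467/25118)*(-221117 + √(45412 + 227324)) = 1706795341*(-221117 + √272736)/25118 = 1706795341*(-221117 + 12*√1894)/25118 = -377401465415897/25118 + 10240772046*√1894/12559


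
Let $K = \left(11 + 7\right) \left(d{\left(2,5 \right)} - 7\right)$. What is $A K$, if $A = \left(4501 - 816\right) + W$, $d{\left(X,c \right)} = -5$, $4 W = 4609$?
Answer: $-1044846$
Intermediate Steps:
$W = \frac{4609}{4}$ ($W = \frac{1}{4} \cdot 4609 = \frac{4609}{4} \approx 1152.3$)
$A = \frac{19349}{4}$ ($A = \left(4501 - 816\right) + \frac{4609}{4} = 3685 + \frac{4609}{4} = \frac{19349}{4} \approx 4837.3$)
$K = -216$ ($K = \left(11 + 7\right) \left(-5 - 7\right) = 18 \left(-12\right) = -216$)
$A K = \frac{19349}{4} \left(-216\right) = -1044846$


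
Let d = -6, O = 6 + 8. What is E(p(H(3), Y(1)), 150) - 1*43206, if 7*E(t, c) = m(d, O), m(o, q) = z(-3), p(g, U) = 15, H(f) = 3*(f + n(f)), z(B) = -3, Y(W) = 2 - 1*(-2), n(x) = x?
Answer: -302445/7 ≈ -43206.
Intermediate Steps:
Y(W) = 4 (Y(W) = 2 + 2 = 4)
O = 14
H(f) = 6*f (H(f) = 3*(f + f) = 3*(2*f) = 6*f)
m(o, q) = -3
E(t, c) = -3/7 (E(t, c) = (⅐)*(-3) = -3/7)
E(p(H(3), Y(1)), 150) - 1*43206 = -3/7 - 1*43206 = -3/7 - 43206 = -302445/7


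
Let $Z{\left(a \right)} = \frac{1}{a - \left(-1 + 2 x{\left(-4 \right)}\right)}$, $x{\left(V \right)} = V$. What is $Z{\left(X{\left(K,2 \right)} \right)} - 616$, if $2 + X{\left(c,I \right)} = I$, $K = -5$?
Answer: $- \frac{5543}{9} \approx -615.89$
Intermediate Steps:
$X{\left(c,I \right)} = -2 + I$
$Z{\left(a \right)} = \frac{1}{9 + a}$ ($Z{\left(a \right)} = \frac{1}{a - \left(-1 + 2 \left(-4\right)\right)} = \frac{1}{a + \left(1 - -8\right)} = \frac{1}{a + \left(1 + 8\right)} = \frac{1}{a + 9} = \frac{1}{9 + a}$)
$Z{\left(X{\left(K,2 \right)} \right)} - 616 = \frac{1}{9 + \left(-2 + 2\right)} - 616 = \frac{1}{9 + 0} - 616 = \frac{1}{9} - 616 = - \frac{5543}{9}$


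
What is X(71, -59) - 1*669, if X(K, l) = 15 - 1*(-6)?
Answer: -648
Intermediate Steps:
X(K, l) = 21 (X(K, l) = 15 + 6 = 21)
X(71, -59) - 1*669 = 21 - 1*669 = 21 - 669 = -648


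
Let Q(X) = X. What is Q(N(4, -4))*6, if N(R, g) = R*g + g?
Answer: -120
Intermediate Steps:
N(R, g) = g + R*g
Q(N(4, -4))*6 = -4*(1 + 4)*6 = -4*5*6 = -20*6 = -120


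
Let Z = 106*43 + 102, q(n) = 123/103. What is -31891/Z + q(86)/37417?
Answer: -122905778161/17959411660 ≈ -6.8435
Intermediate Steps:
q(n) = 123/103 (q(n) = 123*(1/103) = 123/103)
Z = 4660 (Z = 4558 + 102 = 4660)
-31891/Z + q(86)/37417 = -31891/4660 + (123/103)/37417 = -31891*1/4660 + (123/103)*(1/37417) = -31891/4660 + 123/3853951 = -122905778161/17959411660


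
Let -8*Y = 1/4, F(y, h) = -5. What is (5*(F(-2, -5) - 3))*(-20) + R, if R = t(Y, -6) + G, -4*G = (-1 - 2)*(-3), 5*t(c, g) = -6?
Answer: 15931/20 ≈ 796.55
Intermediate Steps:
Y = -1/32 (Y = -⅛/4 = -⅛*¼ = -1/32 ≈ -0.031250)
t(c, g) = -6/5 (t(c, g) = (⅕)*(-6) = -6/5)
G = -9/4 (G = -(-1 - 2)*(-3)/4 = -(-3)*(-3)/4 = -¼*9 = -9/4 ≈ -2.2500)
R = -69/20 (R = -6/5 - 9/4 = -69/20 ≈ -3.4500)
(5*(F(-2, -5) - 3))*(-20) + R = (5*(-5 - 3))*(-20) - 69/20 = (5*(-8))*(-20) - 69/20 = -40*(-20) - 69/20 = 800 - 69/20 = 15931/20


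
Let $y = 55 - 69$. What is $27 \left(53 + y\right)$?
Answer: $1053$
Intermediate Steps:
$y = -14$
$27 \left(53 + y\right) = 27 \left(53 - 14\right) = 27 \cdot 39 = 1053$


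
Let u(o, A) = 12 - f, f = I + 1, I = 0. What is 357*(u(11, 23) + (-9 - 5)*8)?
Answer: -36057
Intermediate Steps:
f = 1 (f = 0 + 1 = 1)
u(o, A) = 11 (u(o, A) = 12 - 1*1 = 12 - 1 = 11)
357*(u(11, 23) + (-9 - 5)*8) = 357*(11 + (-9 - 5)*8) = 357*(11 - 14*8) = 357*(11 - 112) = 357*(-101) = -36057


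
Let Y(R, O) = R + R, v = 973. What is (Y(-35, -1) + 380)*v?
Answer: 301630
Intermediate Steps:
Y(R, O) = 2*R
(Y(-35, -1) + 380)*v = (2*(-35) + 380)*973 = (-70 + 380)*973 = 310*973 = 301630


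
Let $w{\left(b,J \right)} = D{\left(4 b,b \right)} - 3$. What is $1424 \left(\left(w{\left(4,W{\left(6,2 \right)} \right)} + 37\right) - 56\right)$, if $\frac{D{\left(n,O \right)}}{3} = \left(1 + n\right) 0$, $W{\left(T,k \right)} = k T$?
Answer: $-31328$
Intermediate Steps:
$W{\left(T,k \right)} = T k$
$D{\left(n,O \right)} = 0$ ($D{\left(n,O \right)} = 3 \left(1 + n\right) 0 = 3 \cdot 0 = 0$)
$w{\left(b,J \right)} = -3$ ($w{\left(b,J \right)} = 0 - 3 = -3$)
$1424 \left(\left(w{\left(4,W{\left(6,2 \right)} \right)} + 37\right) - 56\right) = 1424 \left(\left(-3 + 37\right) - 56\right) = 1424 \left(34 - 56\right) = 1424 \left(-22\right) = -31328$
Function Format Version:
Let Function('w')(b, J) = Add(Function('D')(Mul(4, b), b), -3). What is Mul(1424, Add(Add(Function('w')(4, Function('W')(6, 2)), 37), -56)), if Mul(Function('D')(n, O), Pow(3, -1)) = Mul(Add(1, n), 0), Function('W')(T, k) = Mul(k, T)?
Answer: -31328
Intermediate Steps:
Function('W')(T, k) = Mul(T, k)
Function('D')(n, O) = 0 (Function('D')(n, O) = Mul(3, Mul(Add(1, n), 0)) = Mul(3, 0) = 0)
Function('w')(b, J) = -3 (Function('w')(b, J) = Add(0, -3) = -3)
Mul(1424, Add(Add(Function('w')(4, Function('W')(6, 2)), 37), -56)) = Mul(1424, Add(Add(-3, 37), -56)) = Mul(1424, Add(34, -56)) = Mul(1424, -22) = -31328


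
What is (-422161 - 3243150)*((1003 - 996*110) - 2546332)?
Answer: 9730993855479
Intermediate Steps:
(-422161 - 3243150)*((1003 - 996*110) - 2546332) = -3665311*((1003 - 109560) - 2546332) = -3665311*(-108557 - 2546332) = -3665311*(-2654889) = 9730993855479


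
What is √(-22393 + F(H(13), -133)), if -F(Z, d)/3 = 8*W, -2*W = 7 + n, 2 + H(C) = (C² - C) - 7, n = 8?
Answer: I*√22213 ≈ 149.04*I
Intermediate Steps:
H(C) = -9 + C² - C (H(C) = -2 + ((C² - C) - 7) = -2 + (-7 + C² - C) = -9 + C² - C)
W = -15/2 (W = -(7 + 8)/2 = -½*15 = -15/2 ≈ -7.5000)
F(Z, d) = 180 (F(Z, d) = -24*(-15)/2 = -3*(-60) = 180)
√(-22393 + F(H(13), -133)) = √(-22393 + 180) = √(-22213) = I*√22213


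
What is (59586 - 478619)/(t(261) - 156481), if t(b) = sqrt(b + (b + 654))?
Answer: 65570702873/24486302185 + 5866462*sqrt(6)/24486302185 ≈ 2.6784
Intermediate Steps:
t(b) = sqrt(654 + 2*b) (t(b) = sqrt(b + (654 + b)) = sqrt(654 + 2*b))
(59586 - 478619)/(t(261) - 156481) = (59586 - 478619)/(sqrt(654 + 2*261) - 156481) = -419033/(sqrt(654 + 522) - 156481) = -419033/(sqrt(1176) - 156481) = -419033/(14*sqrt(6) - 156481) = -419033/(-156481 + 14*sqrt(6))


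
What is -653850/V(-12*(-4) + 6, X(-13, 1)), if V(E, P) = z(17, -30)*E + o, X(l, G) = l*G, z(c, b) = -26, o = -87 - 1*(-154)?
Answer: 653850/1337 ≈ 489.04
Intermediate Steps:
o = 67 (o = -87 + 154 = 67)
X(l, G) = G*l
V(E, P) = 67 - 26*E (V(E, P) = -26*E + 67 = 67 - 26*E)
-653850/V(-12*(-4) + 6, X(-13, 1)) = -653850/(67 - 26*(-12*(-4) + 6)) = -653850/(67 - 26*(-2*(-24) + 6)) = -653850/(67 - 26*(48 + 6)) = -653850/(67 - 26*54) = -653850/(67 - 1404) = -653850/(-1337) = -653850*(-1/1337) = 653850/1337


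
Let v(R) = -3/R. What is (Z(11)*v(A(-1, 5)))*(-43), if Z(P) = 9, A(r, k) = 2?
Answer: 1161/2 ≈ 580.50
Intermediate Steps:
(Z(11)*v(A(-1, 5)))*(-43) = (9*(-3/2))*(-43) = -27/2*(-43) = 1161/2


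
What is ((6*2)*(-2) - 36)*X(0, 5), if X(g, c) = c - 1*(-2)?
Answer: -420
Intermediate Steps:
X(g, c) = 2 + c (X(g, c) = c + 2 = 2 + c)
((6*2)*(-2) - 36)*X(0, 5) = ((6*2)*(-2) - 36)*(2 + 5) = (12*(-2) - 36)*7 = (-24 - 36)*7 = -60*7 = -420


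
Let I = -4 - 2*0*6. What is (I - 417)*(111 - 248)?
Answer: 57677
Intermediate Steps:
I = -4 (I = -4 + 0*6 = -4 + 0 = -4)
(I - 417)*(111 - 248) = (-4 - 417)*(111 - 248) = -421*(-137) = 57677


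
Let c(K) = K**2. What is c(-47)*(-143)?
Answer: -315887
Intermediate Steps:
c(-47)*(-143) = (-47)**2*(-143) = 2209*(-143) = -315887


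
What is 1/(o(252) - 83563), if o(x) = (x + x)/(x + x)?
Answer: -1/83562 ≈ -1.1967e-5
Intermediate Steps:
o(x) = 1 (o(x) = (2*x)/((2*x)) = (2*x)*(1/(2*x)) = 1)
1/(o(252) - 83563) = 1/(1 - 83563) = 1/(-83562) = -1/83562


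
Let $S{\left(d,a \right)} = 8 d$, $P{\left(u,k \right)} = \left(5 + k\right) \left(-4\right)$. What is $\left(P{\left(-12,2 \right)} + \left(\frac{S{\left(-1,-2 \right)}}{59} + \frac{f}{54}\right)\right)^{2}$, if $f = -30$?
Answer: $\frac{232105225}{281961} \approx 823.18$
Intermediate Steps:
$P{\left(u,k \right)} = -20 - 4 k$
$\left(P{\left(-12,2 \right)} + \left(\frac{S{\left(-1,-2 \right)}}{59} + \frac{f}{54}\right)\right)^{2} = \left(\left(-20 - 8\right) - \left(\frac{5}{9} - \frac{8 \left(-1\right)}{59}\right)\right)^{2} = \left(\left(-20 - 8\right) - \frac{367}{531}\right)^{2} = \left(-28 - \frac{367}{531}\right)^{2} = \left(- \frac{15235}{531}\right)^{2} = \frac{232105225}{281961}$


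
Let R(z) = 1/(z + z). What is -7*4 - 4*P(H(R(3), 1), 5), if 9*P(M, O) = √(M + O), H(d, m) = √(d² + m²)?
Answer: -28 - 2*√(180 + 6*√37)/27 ≈ -29.090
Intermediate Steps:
R(z) = 1/(2*z)
P(M, O) = √(M + O)/9
-7*4 - 4*P(H(R(3), 1), 5) = -7*4 - 4*√(√(((½)/3)² + 1²) + 5)/9 = -28 - 4*√(√(((½)*(⅓))² + 1) + 5)/9 = -28 - 4*√(√((⅙)² + 1) + 5)/9 = -28 - 4*√(√(1/36 + 1) + 5)/9 = -28 - 4*√(√(37/36) + 5)/9 = -28 - 4*√(√37/6 + 5)/9 = -28 - 4*√(5 + √37/6)/9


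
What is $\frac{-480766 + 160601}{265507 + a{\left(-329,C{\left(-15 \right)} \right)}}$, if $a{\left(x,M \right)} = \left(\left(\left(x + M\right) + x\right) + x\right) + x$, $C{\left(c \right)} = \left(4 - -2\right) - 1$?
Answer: $- \frac{320165}{264196} \approx -1.2118$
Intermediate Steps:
$C{\left(c \right)} = 5$ ($C{\left(c \right)} = \left(4 + 2\right) - 1 = 6 - 1 = 5$)
$a{\left(x,M \right)} = M + 4 x$ ($a{\left(x,M \right)} = \left(\left(\left(M + x\right) + x\right) + x\right) + x = \left(\left(M + 2 x\right) + x\right) + x = \left(M + 3 x\right) + x = M + 4 x$)
$\frac{-480766 + 160601}{265507 + a{\left(-329,C{\left(-15 \right)} \right)}} = \frac{-480766 + 160601}{265507 + \left(5 + 4 \left(-329\right)\right)} = - \frac{320165}{265507 + \left(5 - 1316\right)} = - \frac{320165}{265507 - 1311} = - \frac{320165}{264196}$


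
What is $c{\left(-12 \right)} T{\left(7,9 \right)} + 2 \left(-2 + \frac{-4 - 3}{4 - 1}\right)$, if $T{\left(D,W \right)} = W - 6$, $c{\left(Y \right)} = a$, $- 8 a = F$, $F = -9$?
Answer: $- \frac{127}{24} \approx -5.2917$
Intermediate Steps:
$a = \frac{9}{8}$ ($a = \left(- \frac{1}{8}\right) \left(-9\right) = \frac{9}{8} \approx 1.125$)
$c{\left(Y \right)} = \frac{9}{8}$
$T{\left(D,W \right)} = -6 + W$
$c{\left(-12 \right)} T{\left(7,9 \right)} + 2 \left(-2 + \frac{-4 - 3}{4 - 1}\right) = \frac{9 \left(-6 + 9\right)}{8} + 2 \left(-2 + \frac{-4 - 3}{4 - 1}\right) = \frac{9}{8} \cdot 3 + 2 \left(-2 - \frac{7}{3}\right) = \frac{27}{8} + 2 \left(-2 - \frac{7}{3}\right) = \frac{27}{8} + 2 \left(- \frac{13}{3}\right) = \frac{27}{8} - \frac{26}{3} = - \frac{127}{24}$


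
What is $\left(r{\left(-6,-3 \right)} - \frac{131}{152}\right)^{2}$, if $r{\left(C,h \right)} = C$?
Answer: $\frac{1087849}{23104} \approx 47.085$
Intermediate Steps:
$\left(r{\left(-6,-3 \right)} - \frac{131}{152}\right)^{2} = \left(-6 - \frac{131}{152}\right)^{2} = \left(- \frac{1043}{152}\right)^{2} = \frac{1087849}{23104}$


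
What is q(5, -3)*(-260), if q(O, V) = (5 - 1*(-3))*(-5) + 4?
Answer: 9360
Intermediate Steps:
q(O, V) = -36 (q(O, V) = (5 + 3)*(-5) + 4 = 8*(-5) + 4 = -40 + 4 = -36)
q(5, -3)*(-260) = -36*(-260) = 9360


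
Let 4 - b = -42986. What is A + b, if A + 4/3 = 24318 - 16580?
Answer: 152180/3 ≈ 50727.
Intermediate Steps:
b = 42990 (b = 4 - 1*(-42986) = 4 + 42986 = 42990)
A = 23210/3 (A = -4/3 + (24318 - 16580) = -4/3 + 7738 = 23210/3 ≈ 7736.7)
A + b = 23210/3 + 42990 = 152180/3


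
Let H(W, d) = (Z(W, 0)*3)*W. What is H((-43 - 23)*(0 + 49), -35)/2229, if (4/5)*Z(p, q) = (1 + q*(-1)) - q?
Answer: -8085/1486 ≈ -5.4408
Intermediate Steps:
Z(p, q) = 5/4 - 5*q/2 (Z(p, q) = 5*((1 + q*(-1)) - q)/4 = 5*((1 - q) - q)/4 = 5*(1 - 2*q)/4 = 5/4 - 5*q/2)
H(W, d) = 15*W/4 (H(W, d) = ((5/4 - 5/2*0)*3)*W = ((5/4 + 0)*3)*W = ((5/4)*3)*W = 15*W/4)
H((-43 - 23)*(0 + 49), -35)/2229 = (15*((-43 - 23)*(0 + 49))/4)/2229 = (15*(-66*49)/4)*(1/2229) = ((15/4)*(-3234))*(1/2229) = -24255/2*1/2229 = -8085/1486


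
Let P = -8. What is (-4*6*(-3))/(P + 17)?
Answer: 8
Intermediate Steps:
(-4*6*(-3))/(P + 17) = (-4*6*(-3))/(-8 + 17) = -24*(-3)/9 = 72*(1/9) = 8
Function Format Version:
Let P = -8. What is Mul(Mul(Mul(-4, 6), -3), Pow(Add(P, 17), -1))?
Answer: 8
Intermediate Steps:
Mul(Mul(Mul(-4, 6), -3), Pow(Add(P, 17), -1)) = Mul(Mul(Mul(-4, 6), -3), Pow(Add(-8, 17), -1)) = Mul(Mul(-24, -3), Pow(9, -1)) = Mul(72, Rational(1, 9)) = 8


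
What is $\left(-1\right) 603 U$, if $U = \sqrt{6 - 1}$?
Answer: $- 603 \sqrt{5} \approx -1348.3$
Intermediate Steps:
$U = \sqrt{5} \approx 2.2361$
$\left(-1\right) 603 U = \left(-1\right) 603 \sqrt{5} = - 603 \sqrt{5}$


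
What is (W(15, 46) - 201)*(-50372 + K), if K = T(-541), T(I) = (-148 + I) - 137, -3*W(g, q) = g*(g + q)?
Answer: 25906188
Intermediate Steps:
W(g, q) = -g*(g + q)/3
T(I) = -285 + I
K = -826 (K = -285 - 541 = -826)
(W(15, 46) - 201)*(-50372 + K) = (-⅓*15*(15 + 46) - 201)*(-50372 - 826) = (-⅓*15*61 - 201)*(-51198) = (-305 - 201)*(-51198) = -506*(-51198) = 25906188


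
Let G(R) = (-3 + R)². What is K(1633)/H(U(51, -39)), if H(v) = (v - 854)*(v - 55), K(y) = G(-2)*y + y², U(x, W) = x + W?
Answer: 1353757/18103 ≈ 74.781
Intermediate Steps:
U(x, W) = W + x
K(y) = y² + 25*y (K(y) = (-3 - 2)²*y + y² = (-5)²*y + y² = 25*y + y² = y² + 25*y)
H(v) = (-854 + v)*(-55 + v)
K(1633)/H(U(51, -39)) = (1633*(25 + 1633))/(46970 + (-39 + 51)² - 909*(-39 + 51)) = (1633*1658)/(46970 + 12² - 909*12) = 2707514/(46970 + 144 - 10908) = 2707514/36206 = 2707514*(1/36206) = 1353757/18103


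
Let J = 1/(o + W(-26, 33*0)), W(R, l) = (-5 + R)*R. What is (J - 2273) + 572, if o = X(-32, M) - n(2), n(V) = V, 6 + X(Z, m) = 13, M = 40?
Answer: -1379510/811 ≈ -1701.0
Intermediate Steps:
X(Z, m) = 7 (X(Z, m) = -6 + 13 = 7)
W(R, l) = R*(-5 + R)
o = 5 (o = 7 - 1*2 = 7 - 2 = 5)
J = 1/811 (J = 1/(5 - 26*(-5 - 26)) = 1/(5 - 26*(-31)) = 1/(5 + 806) = 1/811 ≈ 0.0012330)
(J - 2273) + 572 = (1/811 - 2273) + 572 = -1843402/811 + 572 = -1379510/811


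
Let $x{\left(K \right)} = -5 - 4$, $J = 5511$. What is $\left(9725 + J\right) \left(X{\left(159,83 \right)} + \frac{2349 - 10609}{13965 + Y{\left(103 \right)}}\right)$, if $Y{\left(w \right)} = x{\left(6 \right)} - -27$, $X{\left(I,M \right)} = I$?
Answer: $\frac{572005148}{237} \approx 2.4135 \cdot 10^{6}$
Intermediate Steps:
$x{\left(K \right)} = -9$ ($x{\left(K \right)} = -5 - 4 = -9$)
$Y{\left(w \right)} = 18$ ($Y{\left(w \right)} = -9 - -27 = -9 + 27 = 18$)
$\left(9725 + J\right) \left(X{\left(159,83 \right)} + \frac{2349 - 10609}{13965 + Y{\left(103 \right)}}\right) = \left(9725 + 5511\right) \left(159 + \frac{2349 - 10609}{13965 + 18}\right) = 15236 \left(159 - \frac{8260}{13983}\right) = 15236 \left(159 - \frac{140}{237}\right) = 15236 \cdot \frac{37543}{237} = \frac{572005148}{237}$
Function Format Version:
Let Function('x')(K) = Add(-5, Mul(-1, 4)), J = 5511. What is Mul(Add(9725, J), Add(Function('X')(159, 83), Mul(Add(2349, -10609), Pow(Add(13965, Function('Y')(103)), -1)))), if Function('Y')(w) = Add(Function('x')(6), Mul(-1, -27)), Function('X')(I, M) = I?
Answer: Rational(572005148, 237) ≈ 2.4135e+6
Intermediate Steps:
Function('x')(K) = -9 (Function('x')(K) = Add(-5, -4) = -9)
Function('Y')(w) = 18 (Function('Y')(w) = Add(-9, Mul(-1, -27)) = Add(-9, 27) = 18)
Mul(Add(9725, J), Add(Function('X')(159, 83), Mul(Add(2349, -10609), Pow(Add(13965, Function('Y')(103)), -1)))) = Mul(Add(9725, 5511), Add(159, Mul(Add(2349, -10609), Pow(Add(13965, 18), -1)))) = Mul(15236, Add(159, Mul(-8260, Pow(13983, -1)))) = Mul(15236, Add(159, Mul(-8260, Rational(1, 13983)))) = Mul(15236, Add(159, Rational(-140, 237))) = Mul(15236, Rational(37543, 237)) = Rational(572005148, 237)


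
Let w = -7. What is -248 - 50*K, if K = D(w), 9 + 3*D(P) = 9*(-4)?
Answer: 502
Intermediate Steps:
D(P) = -15 (D(P) = -3 + (9*(-4))/3 = -3 + (1/3)*(-36) = -3 - 12 = -15)
K = -15
-248 - 50*K = -248 - 50*(-15) = -248 + 750 = 502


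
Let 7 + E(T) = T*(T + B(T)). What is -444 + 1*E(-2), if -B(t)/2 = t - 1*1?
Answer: -459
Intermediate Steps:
B(t) = 2 - 2*t (B(t) = -2*(t - 1*1) = -2*(t - 1) = -2*(-1 + t) = 2 - 2*t)
E(T) = -7 + T*(2 - T) (E(T) = -7 + T*(T + (2 - 2*T)) = -7 + T*(2 - T))
-444 + 1*E(-2) = -444 + 1*(-7 - 1*(-2)² + 2*(-2)) = -444 + 1*(-7 - 1*4 - 4) = -444 + 1*(-7 - 4 - 4) = -444 + 1*(-15) = -444 - 15 = -459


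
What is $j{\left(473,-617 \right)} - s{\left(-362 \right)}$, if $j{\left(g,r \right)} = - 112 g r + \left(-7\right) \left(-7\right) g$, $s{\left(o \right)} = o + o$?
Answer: $32710093$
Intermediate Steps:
$s{\left(o \right)} = 2 o$
$j{\left(g,r \right)} = 49 g - 112 g r$ ($j{\left(g,r \right)} = - 112 g r + 49 g = 49 g - 112 g r$)
$j{\left(473,-617 \right)} - s{\left(-362 \right)} = 7 \cdot 473 \left(7 - -9872\right) - 2 \left(-362\right) = 7 \cdot 473 \left(7 + 9872\right) - -724 = 7 \cdot 473 \cdot 9879 + 724 = 32709369 + 724 = 32710093$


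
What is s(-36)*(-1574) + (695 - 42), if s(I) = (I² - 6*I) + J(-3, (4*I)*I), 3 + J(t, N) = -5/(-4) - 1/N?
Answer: -6159836669/2592 ≈ -2.3765e+6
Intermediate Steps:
J(t, N) = -7/4 - 1/N (J(t, N) = -3 + (-5/(-4) - 1/N) = -3 + (-5*(-¼) - 1/N) = -3 + (5/4 - 1/N) = -7/4 - 1/N)
s(I) = -7/4 + I² - 6*I - 1/(4*I²) (s(I) = (I² - 6*I) + (-7/4 - 1/((4*I)*I)) = (I² - 6*I) + (-7/4 - 1/(4*I²)) = -7/4 + I² - 6*I - 1/(4*I²))
s(-36)*(-1574) + (695 - 42) = (-7/4 + (-36)² - 6*(-36) - ¼/(-36)²)*(-1574) + (695 - 42) = (-7/4 + 1296 + 216 - ¼*1/1296)*(-1574) + 653 = (-7/4 + 1296 + 216 - 1/5184)*(-1574) + 653 = (7829135/5184)*(-1574) + 653 = -6161529245/2592 + 653 = -6159836669/2592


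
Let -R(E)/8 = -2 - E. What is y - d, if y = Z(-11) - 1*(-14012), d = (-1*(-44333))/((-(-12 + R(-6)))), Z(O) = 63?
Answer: 574967/44 ≈ 13067.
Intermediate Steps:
R(E) = 16 + 8*E (R(E) = -8*(-2 - E) = 16 + 8*E)
d = 44333/44 (d = (-1*(-44333))/((-(-12 + (16 + 8*(-6))))) = 44333/((-(-12 + (16 - 48)))) = 44333/((-(-12 - 32))) = 44333/((-1*(-44))) = 44333/44 ≈ 1007.6)
y = 14075 (y = 63 - 1*(-14012) = 63 + 14012 = 14075)
y - d = 14075 - 1*44333/44 = 14075 - 44333/44 = 574967/44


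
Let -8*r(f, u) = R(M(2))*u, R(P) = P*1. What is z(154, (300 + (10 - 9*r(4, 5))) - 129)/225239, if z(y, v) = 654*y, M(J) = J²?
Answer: 14388/32177 ≈ 0.44715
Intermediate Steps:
R(P) = P
r(f, u) = -u/2 (r(f, u) = -2²*u/8 = -u/2)
z(154, (300 + (10 - 9*r(4, 5))) - 129)/225239 = (654*154)/225239 = 100716*(1/225239) = 14388/32177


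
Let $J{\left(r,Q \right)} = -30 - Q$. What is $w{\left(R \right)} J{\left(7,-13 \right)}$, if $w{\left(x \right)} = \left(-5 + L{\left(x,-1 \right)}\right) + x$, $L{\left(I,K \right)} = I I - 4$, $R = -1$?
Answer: $153$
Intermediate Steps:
$L{\left(I,K \right)} = -4 + I^{2}$ ($L{\left(I,K \right)} = I^{2} - 4 = -4 + I^{2}$)
$w{\left(x \right)} = -9 + x + x^{2}$ ($w{\left(x \right)} = \left(-5 + \left(-4 + x^{2}\right)\right) + x = \left(-9 + x^{2}\right) + x = -9 + x + x^{2}$)
$w{\left(R \right)} J{\left(7,-13 \right)} = \left(-9 - 1 + \left(-1\right)^{2}\right) \left(-30 - -13\right) = \left(-9 - 1 + 1\right) \left(-30 + 13\right) = \left(-9\right) \left(-17\right) = 153$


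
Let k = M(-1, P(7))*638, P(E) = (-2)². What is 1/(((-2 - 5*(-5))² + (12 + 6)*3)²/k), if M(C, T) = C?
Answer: -58/30899 ≈ -0.0018771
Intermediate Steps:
P(E) = 4
k = -638 (k = -1*638 = -638)
1/(((-2 - 5*(-5))² + (12 + 6)*3)²/k) = 1/(((-2 - 5*(-5))² + (12 + 6)*3)²/(-638)) = 1/(((-2 + 25)² + 18*3)²*(-1/638)) = 1/((23² + 54)²*(-1/638)) = 1/((529 + 54)²*(-1/638)) = 1/(583²*(-1/638)) = 1/(339889*(-1/638)) = 1/(-30899/58) = -58/30899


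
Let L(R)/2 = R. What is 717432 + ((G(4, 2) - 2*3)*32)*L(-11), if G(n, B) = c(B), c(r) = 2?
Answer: 720248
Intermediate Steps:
G(n, B) = 2
L(R) = 2*R
717432 + ((G(4, 2) - 2*3)*32)*L(-11) = 717432 + ((2 - 2*3)*32)*(2*(-11)) = 717432 + ((2 - 6)*32)*(-22) = 717432 - 4*32*(-22) = 717432 - 128*(-22) = 717432 + 2816 = 720248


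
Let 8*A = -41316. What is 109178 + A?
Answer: 208027/2 ≈ 1.0401e+5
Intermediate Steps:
A = -10329/2 (A = (1/8)*(-41316) = -10329/2 ≈ -5164.5)
109178 + A = 109178 - 10329/2 = 208027/2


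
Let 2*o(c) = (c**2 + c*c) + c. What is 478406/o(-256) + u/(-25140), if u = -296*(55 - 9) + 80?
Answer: 538020397/68514880 ≈ 7.8526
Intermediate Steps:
o(c) = c**2 + c/2 (o(c) = ((c**2 + c*c) + c)/2 = ((c**2 + c**2) + c)/2 = (2*c**2 + c)/2 = (c + 2*c**2)/2 = c**2 + c/2)
u = -13536 (u = -296*46 + 80 = -13616 + 80 = -13536)
478406/o(-256) + u/(-25140) = 478406/((-256*(1/2 - 256))) - 13536/(-25140) = 478406/((-256*(-511/2))) - 13536*(-1/25140) = 478406/65408 + 1128/2095 = 478406*(1/65408) + 1128/2095 = 239203/32704 + 1128/2095 = 538020397/68514880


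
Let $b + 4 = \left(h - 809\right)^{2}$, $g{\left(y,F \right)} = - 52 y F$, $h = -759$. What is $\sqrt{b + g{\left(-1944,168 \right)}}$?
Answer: $6 \sqrt{540039} \approx 4409.2$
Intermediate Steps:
$g{\left(y,F \right)} = - 52 F y$
$b = 2458620$ ($b = -4 + \left(-759 - 809\right)^{2} = -4 + \left(-1568\right)^{2} = -4 + 2458624 = 2458620$)
$\sqrt{b + g{\left(-1944,168 \right)}} = \sqrt{2458620 - 8736 \left(-1944\right)} = \sqrt{2458620 + 16982784} = \sqrt{19441404} = 6 \sqrt{540039}$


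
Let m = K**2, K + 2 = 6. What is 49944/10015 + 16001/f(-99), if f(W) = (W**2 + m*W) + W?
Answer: 565695407/81301770 ≈ 6.9580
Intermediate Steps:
K = 4 (K = -2 + 6 = 4)
m = 16 (m = 4**2 = 16)
f(W) = W**2 + 17*W (f(W) = (W**2 + 16*W) + W = W**2 + 17*W)
49944/10015 + 16001/f(-99) = 49944/10015 + 16001/((-99*(17 - 99))) = 49944*(1/10015) + 16001/((-99*(-82))) = 49944/10015 + 16001/8118 = 565695407/81301770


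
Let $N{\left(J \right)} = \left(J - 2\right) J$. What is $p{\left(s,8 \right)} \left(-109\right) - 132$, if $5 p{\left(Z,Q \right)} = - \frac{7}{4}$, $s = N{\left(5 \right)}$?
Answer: $- \frac{1877}{20} \approx -93.85$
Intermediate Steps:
$N{\left(J \right)} = J \left(-2 + J\right)$ ($N{\left(J \right)} = \left(-2 + J\right) J = J \left(-2 + J\right)$)
$s = 15$ ($s = 5 \left(-2 + 5\right) = 5 \cdot 3 = 15$)
$p{\left(Z,Q \right)} = - \frac{7}{20}$ ($p{\left(Z,Q \right)} = \frac{\left(-7\right) \frac{1}{4}}{5} = \frac{1}{5} \left(- \frac{7}{4}\right) = - \frac{7}{20}$)
$p{\left(s,8 \right)} \left(-109\right) - 132 = \left(- \frac{7}{20}\right) \left(-109\right) - 132 = \frac{763}{20} - 132 = - \frac{1877}{20}$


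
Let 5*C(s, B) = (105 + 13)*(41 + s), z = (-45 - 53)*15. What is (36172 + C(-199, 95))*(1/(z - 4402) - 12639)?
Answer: -1504882069893/3670 ≈ -4.1005e+8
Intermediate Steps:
z = -1470 (z = -98*15 = -1470)
C(s, B) = 4838/5 + 118*s/5 (C(s, B) = ((105 + 13)*(41 + s))/5 = (118*(41 + s))/5 = (4838 + 118*s)/5 = 4838/5 + 118*s/5)
(36172 + C(-199, 95))*(1/(z - 4402) - 12639) = (36172 + (4838/5 + (118/5)*(-199)))*(1/(-1470 - 4402) - 12639) = (36172 + (4838/5 - 23482/5))*(1/(-5872) - 12639) = (36172 - 18644/5)*(-1/5872 - 12639) = (162216/5)*(-74216209/5872) = -1504882069893/3670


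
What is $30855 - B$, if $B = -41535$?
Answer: $72390$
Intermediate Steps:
$30855 - B = 30855 - -41535 = 30855 + 41535 = 72390$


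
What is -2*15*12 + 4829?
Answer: 4469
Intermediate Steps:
-2*15*12 + 4829 = -30*12 + 4829 = -360 + 4829 = 4469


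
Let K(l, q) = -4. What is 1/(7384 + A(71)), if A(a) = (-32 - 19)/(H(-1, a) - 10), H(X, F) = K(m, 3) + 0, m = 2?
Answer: 14/103427 ≈ 0.00013536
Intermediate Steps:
H(X, F) = -4 (H(X, F) = -4 + 0 = -4)
A(a) = 51/14 (A(a) = (-32 - 19)/(-4 - 10) = -51/(-14) = -51*(-1/14) = 51/14)
1/(7384 + A(71)) = 1/(7384 + 51/14) = 1/(103427/14) = 14/103427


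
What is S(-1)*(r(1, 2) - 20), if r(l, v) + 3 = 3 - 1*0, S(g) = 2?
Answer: -40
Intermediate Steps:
r(l, v) = 0 (r(l, v) = -3 + (3 - 1*0) = -3 + (3 + 0) = -3 + 3 = 0)
S(-1)*(r(1, 2) - 20) = 2*(0 - 20) = 2*(-20) = -40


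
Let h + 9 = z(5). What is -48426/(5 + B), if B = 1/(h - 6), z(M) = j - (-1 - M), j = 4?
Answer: -40355/4 ≈ -10089.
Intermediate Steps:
z(M) = 5 + M (z(M) = 4 - (-1 - M) = 4 + (1 + M) = 5 + M)
h = 1 (h = -9 + (5 + 5) = -9 + 10 = 1)
B = -⅕ (B = 1/(1 - 6) = 1/(-5) = -⅕ ≈ -0.20000)
-48426/(5 + B) = -48426/(5 - ⅕) = -48426/(24/5) = (5/24)*(-48426) = -40355/4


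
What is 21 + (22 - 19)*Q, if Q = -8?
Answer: -3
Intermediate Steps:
21 + (22 - 19)*Q = 21 + (22 - 19)*(-8) = 21 + 3*(-8) = 21 - 24 = -3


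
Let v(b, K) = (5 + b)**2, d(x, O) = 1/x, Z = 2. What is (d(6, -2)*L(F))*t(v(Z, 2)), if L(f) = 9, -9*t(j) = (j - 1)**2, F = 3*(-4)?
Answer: -384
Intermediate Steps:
F = -12
t(j) = -(-1 + j)**2/9 (t(j) = -(j - 1)**2/9 = -(-1 + j)**2/9)
(d(6, -2)*L(F))*t(v(Z, 2)) = (9/6)*(-(-1 + (5 + 2)**2)**2/9) = ((1/6)*9)*(-(-1 + 7**2)**2/9) = 3*(-(-1 + 49)**2/9)/2 = 3*(-1/9*48**2)/2 = 3*(-1/9*2304)/2 = (3/2)*(-256) = -384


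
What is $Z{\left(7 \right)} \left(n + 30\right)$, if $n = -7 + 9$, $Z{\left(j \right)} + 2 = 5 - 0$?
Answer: $96$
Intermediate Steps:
$Z{\left(j \right)} = 3$ ($Z{\left(j \right)} = -2 + \left(5 - 0\right) = -2 + \left(5 + 0\right) = -2 + 5 = 3$)
$n = 2$
$Z{\left(7 \right)} \left(n + 30\right) = 3 \left(2 + 30\right) = 3 \cdot 32 = 96$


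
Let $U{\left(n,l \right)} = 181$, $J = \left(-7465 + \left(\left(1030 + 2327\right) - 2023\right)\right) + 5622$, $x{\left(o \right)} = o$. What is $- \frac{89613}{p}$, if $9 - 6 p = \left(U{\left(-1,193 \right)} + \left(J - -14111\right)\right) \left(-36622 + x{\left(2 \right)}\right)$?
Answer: $- \frac{537678}{504733469} \approx -0.0010653$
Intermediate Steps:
$J = -509$ ($J = \left(-7465 + \left(3357 - 2023\right)\right) + 5622 = \left(-7465 + 1334\right) + 5622 = -6131 + 5622 = -509$)
$p = \frac{504733469}{6}$ ($p = \frac{3}{2} - \frac{\left(181 - -13602\right) \left(-36622 + 2\right)}{6} = \frac{3}{2} - \frac{\left(181 + \left(-509 + 14111\right)\right) \left(-36620\right)}{6} = \frac{3}{2} - \frac{\left(181 + 13602\right) \left(-36620\right)}{6} = \frac{3}{2} - \frac{13783 \left(-36620\right)}{6} = \frac{3}{2} - - \frac{252366730}{3} = \frac{3}{2} + \frac{252366730}{3} = \frac{504733469}{6} \approx 8.4122 \cdot 10^{7}$)
$- \frac{89613}{p} = - \frac{89613}{\frac{504733469}{6}} = \left(-89613\right) \frac{6}{504733469} = - \frac{537678}{504733469}$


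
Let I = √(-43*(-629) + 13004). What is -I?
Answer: -11*√331 ≈ -200.13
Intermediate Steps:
I = 11*√331 (I = √(27047 + 13004) = √40051 = 11*√331 ≈ 200.13)
-I = -11*√331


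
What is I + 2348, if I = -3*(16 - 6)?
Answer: 2318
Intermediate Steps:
I = -30 (I = -3*10 = -30)
I + 2348 = -30 + 2348 = 2318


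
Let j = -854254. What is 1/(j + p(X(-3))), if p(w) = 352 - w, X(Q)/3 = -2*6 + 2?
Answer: -1/853872 ≈ -1.1711e-6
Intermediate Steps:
X(Q) = -30 (X(Q) = 3*(-2*6 + 2) = 3*(-12 + 2) = 3*(-10) = -30)
1/(j + p(X(-3))) = 1/(-854254 + (352 - 1*(-30))) = 1/(-854254 + (352 + 30)) = 1/(-854254 + 382) = 1/(-853872) = -1/853872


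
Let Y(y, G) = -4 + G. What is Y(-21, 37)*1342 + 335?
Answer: 44621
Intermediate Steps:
Y(-21, 37)*1342 + 335 = (-4 + 37)*1342 + 335 = 33*1342 + 335 = 44286 + 335 = 44621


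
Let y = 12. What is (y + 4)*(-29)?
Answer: -464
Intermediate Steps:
(y + 4)*(-29) = (12 + 4)*(-29) = 16*(-29) = -464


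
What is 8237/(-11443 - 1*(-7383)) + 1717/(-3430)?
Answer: -503199/198940 ≈ -2.5294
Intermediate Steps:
8237/(-11443 - 1*(-7383)) + 1717/(-3430) = 8237/(-11443 + 7383) + 1717*(-1/3430) = 8237/(-4060) - 1717/3430 = 8237*(-1/4060) - 1717/3430 = -8237/4060 - 1717/3430 = -503199/198940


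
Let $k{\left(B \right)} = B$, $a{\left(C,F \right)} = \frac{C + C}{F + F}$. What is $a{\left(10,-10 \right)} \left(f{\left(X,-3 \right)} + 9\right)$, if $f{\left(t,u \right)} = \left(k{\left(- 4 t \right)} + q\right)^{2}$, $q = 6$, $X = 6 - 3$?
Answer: $-45$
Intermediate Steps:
$a{\left(C,F \right)} = \frac{C}{F}$ ($a{\left(C,F \right)} = \frac{2 C}{2 F} = 2 C \frac{1}{2 F} = \frac{C}{F}$)
$X = 3$
$f{\left(t,u \right)} = \left(6 - 4 t\right)^{2}$ ($f{\left(t,u \right)} = \left(- 4 t + 6\right)^{2} = \left(6 - 4 t\right)^{2}$)
$a{\left(10,-10 \right)} \left(f{\left(X,-3 \right)} + 9\right) = \frac{10}{-10} \left(4 \left(-3 + 2 \cdot 3\right)^{2} + 9\right) = 10 \left(- \frac{1}{10}\right) \left(4 \left(-3 + 6\right)^{2} + 9\right) = - (4 \cdot 3^{2} + 9) = - (4 \cdot 9 + 9) = - (36 + 9) = \left(-1\right) 45 = -45$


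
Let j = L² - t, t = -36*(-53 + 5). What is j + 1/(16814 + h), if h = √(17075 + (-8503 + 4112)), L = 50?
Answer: 15588771777/20192708 - √3171/141348956 ≈ 772.00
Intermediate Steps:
t = 1728 (t = -36*(-48) = 1728)
h = 2*√3171 (h = √(17075 - 4391) = √12684 = 2*√3171 ≈ 112.62)
j = 772 (j = 50² - 1*1728 = 2500 - 1728 = 772)
j + 1/(16814 + h) = 772 + 1/(16814 + 2*√3171)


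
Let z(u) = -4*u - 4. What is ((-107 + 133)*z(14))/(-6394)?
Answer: 780/3197 ≈ 0.24398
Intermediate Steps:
z(u) = -4 - 4*u
((-107 + 133)*z(14))/(-6394) = ((-107 + 133)*(-4 - 4*14))/(-6394) = (26*(-4 - 56))*(-1/6394) = (26*(-60))*(-1/6394) = -1560*(-1/6394) = 780/3197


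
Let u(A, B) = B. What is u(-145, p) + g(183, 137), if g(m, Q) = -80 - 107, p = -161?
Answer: -348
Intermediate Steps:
g(m, Q) = -187
u(-145, p) + g(183, 137) = -161 - 187 = -348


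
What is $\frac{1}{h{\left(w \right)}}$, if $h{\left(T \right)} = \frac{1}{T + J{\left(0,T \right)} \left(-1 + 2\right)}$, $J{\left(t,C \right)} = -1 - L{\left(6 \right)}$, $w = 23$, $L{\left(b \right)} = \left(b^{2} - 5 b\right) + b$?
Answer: $10$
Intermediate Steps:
$L{\left(b \right)} = b^{2} - 4 b$
$J{\left(t,C \right)} = -13$ ($J{\left(t,C \right)} = -1 - 6 \left(-4 + 6\right) = -1 - 6 \cdot 2 = -1 - 12 = -13$)
$h{\left(T \right)} = \frac{1}{-13 + T}$ ($h{\left(T \right)} = \frac{1}{T - 13 \left(-1 + 2\right)} = \frac{1}{T - 13} = \frac{1}{-13 + T}$)
$\frac{1}{h{\left(w \right)}} = \frac{1}{\frac{1}{-13 + 23}} = \frac{1}{\frac{1}{10}} = 10$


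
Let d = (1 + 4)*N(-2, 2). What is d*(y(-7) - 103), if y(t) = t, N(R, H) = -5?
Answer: 2750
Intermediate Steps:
d = -25 (d = (1 + 4)*(-5) = 5*(-5) = -25)
d*(y(-7) - 103) = -25*(-7 - 103) = -25*(-110) = 2750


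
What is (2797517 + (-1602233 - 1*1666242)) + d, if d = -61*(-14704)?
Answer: 425986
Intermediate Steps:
d = 896944
(2797517 + (-1602233 - 1*1666242)) + d = (2797517 + (-1602233 - 1*1666242)) + 896944 = (2797517 + (-1602233 - 1666242)) + 896944 = (2797517 - 3268475) + 896944 = -470958 + 896944 = 425986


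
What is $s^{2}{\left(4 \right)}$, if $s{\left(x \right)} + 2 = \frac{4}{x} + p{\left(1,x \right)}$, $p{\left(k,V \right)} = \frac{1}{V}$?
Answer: $\frac{9}{16} \approx 0.5625$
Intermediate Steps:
$s{\left(x \right)} = -2 + \frac{5}{x}$ ($s{\left(x \right)} = -2 + \left(\frac{4}{x} + \frac{1}{x}\right) = -2 + \frac{5}{x}$)
$s^{2}{\left(4 \right)} = \left(-2 + \frac{5}{4}\right)^{2} = \left(- \frac{3}{4}\right)^{2} = \frac{9}{16}$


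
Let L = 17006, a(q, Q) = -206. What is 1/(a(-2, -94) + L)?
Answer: 1/16800 ≈ 5.9524e-5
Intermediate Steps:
1/(a(-2, -94) + L) = 1/(-206 + 17006) = 1/16800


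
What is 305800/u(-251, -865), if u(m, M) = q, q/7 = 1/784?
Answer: 34249600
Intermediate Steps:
q = 1/112 (q = 7/784 = 7*(1/784) = 1/112 ≈ 0.0089286)
u(m, M) = 1/112
305800/u(-251, -865) = 305800/(1/112) = 305800*112 = 34249600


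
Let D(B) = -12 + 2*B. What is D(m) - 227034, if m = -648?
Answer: -228342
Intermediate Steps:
D(m) - 227034 = (-12 + 2*(-648)) - 227034 = (-12 - 1296) - 227034 = -1308 - 227034 = -228342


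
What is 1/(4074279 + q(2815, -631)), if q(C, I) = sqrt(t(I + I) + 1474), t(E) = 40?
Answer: 4074279/16599749368327 - sqrt(1514)/16599749368327 ≈ 2.4544e-7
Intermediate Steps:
q(C, I) = sqrt(1514) (q(C, I) = sqrt(40 + 1474) = sqrt(1514))
1/(4074279 + q(2815, -631)) = 1/(4074279 + sqrt(1514))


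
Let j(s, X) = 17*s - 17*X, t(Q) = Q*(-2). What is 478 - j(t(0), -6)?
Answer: 376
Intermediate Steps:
t(Q) = -2*Q
j(s, X) = -17*X + 17*s
478 - j(t(0), -6) = 478 - (-17*(-6) + 17*(-2*0)) = 478 - (102 + 17*0) = 478 - (102 + 0) = 478 - 1*102 = 478 - 102 = 376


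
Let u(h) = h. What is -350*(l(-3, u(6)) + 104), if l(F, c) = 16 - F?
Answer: -43050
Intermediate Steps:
-350*(l(-3, u(6)) + 104) = -350*((16 - 1*(-3)) + 104) = -350*((16 + 3) + 104) = -350*(19 + 104) = -350*123 = -43050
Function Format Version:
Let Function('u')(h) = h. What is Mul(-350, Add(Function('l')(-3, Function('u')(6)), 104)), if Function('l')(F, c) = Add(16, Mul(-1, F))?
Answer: -43050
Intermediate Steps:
Mul(-350, Add(Function('l')(-3, Function('u')(6)), 104)) = Mul(-350, Add(Add(16, Mul(-1, -3)), 104)) = Mul(-350, Add(Add(16, 3), 104)) = Mul(-350, Add(19, 104)) = Mul(-350, 123) = -43050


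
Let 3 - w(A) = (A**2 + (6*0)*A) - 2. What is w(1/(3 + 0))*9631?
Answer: 423764/9 ≈ 47085.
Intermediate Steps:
w(A) = 5 - A**2 (w(A) = 3 - ((A**2 + (6*0)*A) - 2) = 3 - ((A**2 + 0*A) - 2) = 3 - ((A**2 + 0) - 2) = 3 - (A**2 - 2) = 3 - (-2 + A**2) = 3 + (2 - A**2) = 5 - A**2)
w(1/(3 + 0))*9631 = (5 - (1/(3 + 0))**2)*9631 = (5 - (1/3)**2)*9631 = (5 - 1*1/9)*9631 = (5 - 1/9)*9631 = (44/9)*9631 = 423764/9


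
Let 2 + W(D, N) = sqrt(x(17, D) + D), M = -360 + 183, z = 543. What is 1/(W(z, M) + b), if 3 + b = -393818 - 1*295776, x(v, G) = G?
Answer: -689599/475546779715 - sqrt(1086)/475546779715 ≈ -1.4502e-6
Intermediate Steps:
M = -177
W(D, N) = -2 + sqrt(2)*sqrt(D) (W(D, N) = -2 + sqrt(D + D) = -2 + sqrt(2*D) = -2 + sqrt(2)*sqrt(D))
b = -689597 (b = -3 + (-393818 - 1*295776) = -3 + (-393818 - 295776) = -3 - 689594 = -689597)
1/(W(z, M) + b) = 1/((-2 + sqrt(2)*sqrt(543)) - 689597) = 1/((-2 + sqrt(1086)) - 689597) = 1/(-689599 + sqrt(1086))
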